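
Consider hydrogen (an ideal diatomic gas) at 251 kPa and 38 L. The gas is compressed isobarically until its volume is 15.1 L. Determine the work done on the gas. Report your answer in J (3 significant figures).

Isobaric: W = P ΔV.
W = (251 kPa)(15.1 − 38 L) = (251)(-22.9) = -5748 J.
Work on gas = −W_by = 5748 J.

W ≈ 5750 J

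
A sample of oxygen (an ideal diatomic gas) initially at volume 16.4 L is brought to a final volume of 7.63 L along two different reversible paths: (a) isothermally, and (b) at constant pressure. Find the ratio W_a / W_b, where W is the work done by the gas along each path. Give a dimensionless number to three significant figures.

W_a / W_b ≈ 1.43

Path (a) isothermal: W = P₁V₁ ln(V₂/V₁) → W_a/(P₁V₁) = -0.7652.
Path (b) isobaric: W = P₁(V₂ − V₁) → W_b/(P₁V₁) = -0.5348.
W_a / W_b = -0.7652 / -0.5348 = 1.431.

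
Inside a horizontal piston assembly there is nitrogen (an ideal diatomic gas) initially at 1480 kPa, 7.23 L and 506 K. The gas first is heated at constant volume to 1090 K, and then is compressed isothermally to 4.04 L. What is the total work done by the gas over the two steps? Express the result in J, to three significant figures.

Step 1 (isochoric): W = 0 (constant volume).
After step 1: P = 3188 kPa (V unchanged).
Step 2 (isothermal): W = P₁V₁ ln(V₂/V₁) = (23050) ln(4.04/7.23) = -13415 J.
W_total = 0 − 13415 = -13415 J.

W_total ≈ -13400 J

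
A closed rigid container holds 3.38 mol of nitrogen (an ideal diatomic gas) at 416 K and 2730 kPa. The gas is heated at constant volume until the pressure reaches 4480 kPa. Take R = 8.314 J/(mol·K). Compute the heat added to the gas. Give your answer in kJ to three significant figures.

Constant volume ⇒ W = 0, so Q = ΔU = nCᵥΔT with Cᵥ = 5R/2 = 20.79 J/(mol·K).
At constant V, T₂/T₁ = P₂/P₁ ⇒ ΔT = T₁(P₂/P₁ − 1) = 416·(4480/2730 − 1) = 266.7 K.
ΔU = (3.38)(20.79)(266.7) = 18734 J.

Q ≈ 18.7 kJ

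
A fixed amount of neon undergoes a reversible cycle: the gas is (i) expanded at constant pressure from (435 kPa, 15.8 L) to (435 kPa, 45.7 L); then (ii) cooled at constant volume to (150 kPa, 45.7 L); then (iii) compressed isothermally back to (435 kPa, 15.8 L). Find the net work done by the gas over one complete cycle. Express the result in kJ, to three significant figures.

W_net ≈ 5.73 kJ

Leg (i): W = PΔV = (435)(45.7 − 15.8) = 13007 J.
Leg (ii): W = 0.
Leg (iii): W = PᵢVᵢ ln(V_f/Vᵢ) = (6855) ln(15.8/45.7) = -7281 J.
W_net = 13007 − 7281 = 5726 J.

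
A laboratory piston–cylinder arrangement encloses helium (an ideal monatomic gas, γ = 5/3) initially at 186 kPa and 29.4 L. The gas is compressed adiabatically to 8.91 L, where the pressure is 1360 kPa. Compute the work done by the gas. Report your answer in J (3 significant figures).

W ≈ -9970 J

Adiabatic: W = (P₁V₁ − P₂V₂)/(γ − 1) with γ = 5/3.
P₁V₁ = 5468 J, P₂V₂ = 12118 J.
W = (5468 − 12118) / 0.6667 = -9974 J.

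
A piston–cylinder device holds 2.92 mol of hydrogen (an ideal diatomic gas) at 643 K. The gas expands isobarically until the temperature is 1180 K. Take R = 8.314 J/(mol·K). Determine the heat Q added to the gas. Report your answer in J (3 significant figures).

Isobaric: W = nRΔT = (2.92)(8.314)(537) = 13037 J.
ΔU = nCᵥΔT with Cᵥ = 5R/2: ΔU = (2.92)(20.79)(537) = 32592 J.
Q = ΔU + W = 32592 + 13037 = 45628 J.

Q ≈ 45600 J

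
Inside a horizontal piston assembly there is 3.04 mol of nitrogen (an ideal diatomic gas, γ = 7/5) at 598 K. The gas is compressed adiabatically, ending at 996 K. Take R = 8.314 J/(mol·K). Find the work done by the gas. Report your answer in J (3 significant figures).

Adiabatic ⇒ Q = 0, so W_by = −ΔU = nCᵥ(T₁ − T₂).
Cᵥ = 5R/2 = 20.79 J/(mol·K).
W = (3.04)(20.79)(598 − 996) = -25148 J.

W ≈ -25100 J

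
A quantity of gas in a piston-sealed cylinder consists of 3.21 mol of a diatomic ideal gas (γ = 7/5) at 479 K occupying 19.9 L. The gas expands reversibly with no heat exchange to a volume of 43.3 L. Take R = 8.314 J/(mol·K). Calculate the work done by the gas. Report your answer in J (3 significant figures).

W ≈ 8540 J

Adiabatic: TV^(γ−1) = const with γ = 7/5.
T₂ = T₁ (V₁/V₂)^(γ−1) = 479 × (19.9/43.3)^0.4 = 479 × 0.7327 = 351 K.
W_by = nCᵥ(T₁ − T₂) = (3.21)(20.79)(479 − 351) = 8542 J.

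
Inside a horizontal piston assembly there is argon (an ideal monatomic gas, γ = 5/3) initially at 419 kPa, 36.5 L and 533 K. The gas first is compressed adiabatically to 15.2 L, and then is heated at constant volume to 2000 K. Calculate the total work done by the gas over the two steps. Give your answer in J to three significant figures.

Step 1 (adiabatic): W = (P₁V₁ − P₂V₂)/(γ−1) = (15294 − 27425)/0.667 = -18197 J.
Step 2 (isochoric): W = 0 (constant volume).
W_total = -18197 + 0 = -18197 J.

W_total ≈ -18200 J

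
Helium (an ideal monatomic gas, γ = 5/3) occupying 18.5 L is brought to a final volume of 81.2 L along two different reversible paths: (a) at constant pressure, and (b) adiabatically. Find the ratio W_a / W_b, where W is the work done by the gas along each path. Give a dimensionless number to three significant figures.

Path (a) isobaric: W = P₁(V₂ − V₁) → W_a/(P₁V₁) = 3.389.
Path (b) adiabatic: W = P₁V₁(1 − (V₁/V₂)^(γ−1))/(γ−1) → W_b/(P₁V₁) = 0.9405.
W_a / W_b = 3.389 / 0.9405 = 3.604.

W_a / W_b ≈ 3.60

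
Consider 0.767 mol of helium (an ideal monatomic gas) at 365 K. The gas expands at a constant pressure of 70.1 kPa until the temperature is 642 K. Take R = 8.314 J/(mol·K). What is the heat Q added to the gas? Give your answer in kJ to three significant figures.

Isobaric: W = nRΔT = (0.767)(8.314)(277) = 1766 J.
ΔU = nCᵥΔT with Cᵥ = 3R/2: ΔU = (0.767)(12.47)(277) = 2650 J.
Q = ΔU + W = 2650 + 1766 = 4416 J.

Q ≈ 4.42 kJ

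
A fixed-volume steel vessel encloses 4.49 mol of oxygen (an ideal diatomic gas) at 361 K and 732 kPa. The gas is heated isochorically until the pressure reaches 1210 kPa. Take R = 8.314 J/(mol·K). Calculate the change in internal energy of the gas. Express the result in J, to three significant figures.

Constant volume ⇒ W = 0, so Q = ΔU = nCᵥΔT with Cᵥ = 5R/2 = 20.79 J/(mol·K).
At constant V, T₂/T₁ = P₂/P₁ ⇒ ΔT = T₁(P₂/P₁ − 1) = 361·(1210/732 − 1) = 235.7 K.
ΔU = (4.49)(20.79)(235.7) = 22000 J.

ΔU ≈ 22000 J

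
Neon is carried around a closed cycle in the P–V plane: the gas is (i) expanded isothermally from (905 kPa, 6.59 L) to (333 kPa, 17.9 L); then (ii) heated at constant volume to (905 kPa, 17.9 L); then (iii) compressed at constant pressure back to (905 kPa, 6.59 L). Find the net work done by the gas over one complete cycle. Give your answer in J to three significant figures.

Leg (i): W = PᵢVᵢ ln(V_f/Vᵢ) = (5964) ln(17.9/6.59) = 5959 J.
Leg (ii): W = 0.
Leg (iii): W = PΔV = (905)(6.59 − 17.9) = -10236 J.
W_net = 5959 − 10236 = -4276 J.

W_net ≈ -4280 J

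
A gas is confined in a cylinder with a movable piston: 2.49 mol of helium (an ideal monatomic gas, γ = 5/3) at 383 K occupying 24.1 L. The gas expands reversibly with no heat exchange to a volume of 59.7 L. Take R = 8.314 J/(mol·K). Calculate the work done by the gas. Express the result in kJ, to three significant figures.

Adiabatic: TV^(γ−1) = const with γ = 5/3.
T₂ = T₁ (V₁/V₂)^(γ−1) = 383 × (24.1/59.7)^0.667 = 383 × 0.5462 = 209.2 K.
W_by = nCᵥ(T₁ − T₂) = (2.49)(12.47)(383 − 209.2) = 5397 J.

W ≈ 5.40 kJ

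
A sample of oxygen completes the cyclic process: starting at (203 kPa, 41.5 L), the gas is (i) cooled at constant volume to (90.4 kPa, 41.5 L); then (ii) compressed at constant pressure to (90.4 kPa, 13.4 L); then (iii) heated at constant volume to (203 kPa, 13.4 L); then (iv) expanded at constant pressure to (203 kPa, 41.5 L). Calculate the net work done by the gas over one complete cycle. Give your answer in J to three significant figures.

W_net ≈ 3160 J

Constant-volume legs do no work.
W(ii) = (90.4)(13.4 − 41.5) = -2540 J; W(iv) = (203)(41.5 − 13.4) = 5704 J.
W_net = -2540 + 5704 = 3164 J (the clockwise enclosed area).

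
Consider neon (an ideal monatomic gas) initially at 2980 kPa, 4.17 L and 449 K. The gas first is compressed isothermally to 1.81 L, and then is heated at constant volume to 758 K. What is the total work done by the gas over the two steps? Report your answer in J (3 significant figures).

W_total ≈ -10400 J

Step 1 (isothermal): W = P₁V₁ ln(V₂/V₁) = (12427) ln(1.81/4.17) = -10371 J.
Step 2 (isochoric): W = 0 (constant volume).
W_total = -10371 + 0 = -10371 J.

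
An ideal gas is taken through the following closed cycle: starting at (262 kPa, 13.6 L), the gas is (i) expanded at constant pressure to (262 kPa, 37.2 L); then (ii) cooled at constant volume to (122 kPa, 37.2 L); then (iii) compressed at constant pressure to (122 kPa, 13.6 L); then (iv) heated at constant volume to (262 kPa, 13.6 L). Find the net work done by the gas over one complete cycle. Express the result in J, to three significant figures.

W_net ≈ 3300 J

Constant-volume legs do no work.
W(i) = (262)(37.2 − 13.6) = 6183 J; W(iii) = (122)(13.6 − 37.2) = -2879 J.
W_net = 6183 − 2879 = 3304 J (the clockwise enclosed area).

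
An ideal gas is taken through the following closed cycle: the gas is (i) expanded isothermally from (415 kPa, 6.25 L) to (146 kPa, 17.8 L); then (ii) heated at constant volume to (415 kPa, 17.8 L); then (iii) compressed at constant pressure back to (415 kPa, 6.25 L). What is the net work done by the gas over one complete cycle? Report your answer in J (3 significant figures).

Leg (i): W = PᵢVᵢ ln(V_f/Vᵢ) = (2594) ln(17.8/6.25) = 2715 J.
Leg (ii): W = 0.
Leg (iii): W = PΔV = (415)(6.25 − 17.8) = -4793 J.
W_net = 2715 − 4793 = -2079 J.

W_net ≈ -2080 J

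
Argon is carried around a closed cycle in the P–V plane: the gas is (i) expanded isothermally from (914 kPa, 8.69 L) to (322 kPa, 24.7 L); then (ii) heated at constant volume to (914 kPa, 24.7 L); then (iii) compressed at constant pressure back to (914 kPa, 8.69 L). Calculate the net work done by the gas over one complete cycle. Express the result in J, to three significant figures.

W_net ≈ -6340 J

Leg (i): W = PᵢVᵢ ln(V_f/Vᵢ) = (7943) ln(24.7/8.69) = 8297 J.
Leg (ii): W = 0.
Leg (iii): W = PΔV = (914)(8.69 − 24.7) = -14633 J.
W_net = 8297 − 14633 = -6336 J.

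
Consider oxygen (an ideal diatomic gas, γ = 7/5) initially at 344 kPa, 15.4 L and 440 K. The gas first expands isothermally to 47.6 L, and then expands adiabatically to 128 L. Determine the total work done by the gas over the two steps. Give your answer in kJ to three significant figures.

Step 1 (isothermal): W = P₁V₁ ln(V₂/V₁) = (5298) ln(47.6/15.4) = 5978 J.
After step 1: P = 111.3 kPa, V = 47.6 L, T = 440 K.
Step 2 (adiabatic): W = (P₁V₁ − P₂V₂)/(γ−1) = (5298 − 3566)/0.4 = 4328 J.
W_total = 5978 + 4328 = 10306 J.

W_total ≈ 10.3 kJ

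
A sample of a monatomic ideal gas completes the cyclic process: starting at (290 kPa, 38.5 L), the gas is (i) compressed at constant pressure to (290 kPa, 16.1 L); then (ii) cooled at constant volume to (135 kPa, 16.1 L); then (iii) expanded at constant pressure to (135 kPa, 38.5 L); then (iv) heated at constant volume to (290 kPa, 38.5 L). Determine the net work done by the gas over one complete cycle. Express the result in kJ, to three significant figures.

W_net ≈ -3.47 kJ

Constant-volume legs do no work.
W(i) = (290)(16.1 − 38.5) = -6496 J; W(iii) = (135)(38.5 − 16.1) = 3024 J.
W_net = -6496 + 3024 = -3472 J (the counter-clockwise enclosed area).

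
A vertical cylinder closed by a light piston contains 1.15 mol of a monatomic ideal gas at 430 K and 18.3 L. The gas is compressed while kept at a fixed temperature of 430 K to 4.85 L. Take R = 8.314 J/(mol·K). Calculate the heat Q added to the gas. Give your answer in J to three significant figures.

Isothermal ⇒ ΔU = 0, so Q = W = nRT ln(V₂/V₁).
Q = (1.15)(8.314)(430) ln(4.85/18.3) = 4111 × -1.328 = -5459 J.

Q ≈ -5460 J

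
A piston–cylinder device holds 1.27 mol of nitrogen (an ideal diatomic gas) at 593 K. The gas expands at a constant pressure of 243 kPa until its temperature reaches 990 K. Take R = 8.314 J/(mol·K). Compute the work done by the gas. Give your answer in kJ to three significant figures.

Isobaric: W = P ΔV = nR ΔT.
W = (1.27)(8.314)(990 − 593) = 4192 J.

W ≈ 4.19 kJ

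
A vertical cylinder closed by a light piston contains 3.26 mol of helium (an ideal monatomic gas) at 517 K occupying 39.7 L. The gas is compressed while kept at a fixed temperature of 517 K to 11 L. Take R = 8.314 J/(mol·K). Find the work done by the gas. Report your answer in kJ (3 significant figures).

W ≈ -18.0 kJ

Isothermal: W = nRT ln(V₂/V₁).
W = (3.26)(8.314)(517) × ln(11/39.7)
  = 14013 × -1.283
W_by_gas = -17985 J.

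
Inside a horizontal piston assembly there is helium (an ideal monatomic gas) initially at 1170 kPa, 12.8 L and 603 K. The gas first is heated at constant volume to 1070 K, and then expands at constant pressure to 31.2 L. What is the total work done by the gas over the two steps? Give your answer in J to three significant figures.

Step 1 (isochoric): W = 0 (constant volume).
After step 1: P = 2076 kPa (V unchanged).
Step 2 (isobaric): W = PΔV = (2076 kPa)(31.2 − 12.8 L) = 38201 J.
W_total = 0 + 38201 = 38201 J.

W_total ≈ 38200 J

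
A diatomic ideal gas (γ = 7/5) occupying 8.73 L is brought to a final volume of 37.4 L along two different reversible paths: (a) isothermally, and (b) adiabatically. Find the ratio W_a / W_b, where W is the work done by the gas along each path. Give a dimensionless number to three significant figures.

Path (a) isothermal: W = P₁V₁ ln(V₂/V₁) → W_a/(P₁V₁) = 1.455.
Path (b) adiabatic: W = P₁V₁(1 − (V₁/V₂)^(γ−1))/(γ−1) → W_b/(P₁V₁) = 1.103.
W_a / W_b = 1.455 / 1.103 = 1.319.

W_a / W_b ≈ 1.32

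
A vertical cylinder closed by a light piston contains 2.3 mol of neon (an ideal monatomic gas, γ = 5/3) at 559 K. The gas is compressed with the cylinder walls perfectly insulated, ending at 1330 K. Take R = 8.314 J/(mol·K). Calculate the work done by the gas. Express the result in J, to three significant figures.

Adiabatic ⇒ Q = 0, so W_by = −ΔU = nCᵥ(T₁ − T₂).
Cᵥ = 3R/2 = 12.47 J/(mol·K).
W = (2.3)(12.47)(559 − 1330) = -22115 J.

W ≈ -22100 J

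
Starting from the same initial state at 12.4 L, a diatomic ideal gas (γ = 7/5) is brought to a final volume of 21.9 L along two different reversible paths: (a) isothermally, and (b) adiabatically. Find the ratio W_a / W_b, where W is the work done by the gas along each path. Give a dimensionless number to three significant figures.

W_a / W_b ≈ 1.12

Path (a) isothermal: W = P₁V₁ ln(V₂/V₁) → W_a/(P₁V₁) = 0.5688.
Path (b) adiabatic: W = P₁V₁(1 − (V₁/V₂)^(γ−1))/(γ−1) → W_b/(P₁V₁) = 0.5087.
W_a / W_b = 0.5688 / 0.5087 = 1.118.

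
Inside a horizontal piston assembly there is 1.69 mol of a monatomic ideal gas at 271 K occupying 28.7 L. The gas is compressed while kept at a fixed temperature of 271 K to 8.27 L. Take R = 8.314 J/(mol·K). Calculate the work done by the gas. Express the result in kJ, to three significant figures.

Isothermal: W = nRT ln(V₂/V₁).
W = (1.69)(8.314)(271) × ln(8.27/28.7)
  = 3808 × -1.244
W_by_gas = -4738 J.

W ≈ -4.74 kJ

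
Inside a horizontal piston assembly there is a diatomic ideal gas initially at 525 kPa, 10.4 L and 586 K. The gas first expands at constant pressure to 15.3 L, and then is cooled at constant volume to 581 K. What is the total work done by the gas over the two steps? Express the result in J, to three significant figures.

Step 1 (isobaric): W = PΔV = (525 kPa)(15.3 − 10.4 L) = 2572 J.
Step 2 (isochoric): W = 0 (constant volume).
W_total = 2572 + 0 = 2572 J.

W_total ≈ 2570 J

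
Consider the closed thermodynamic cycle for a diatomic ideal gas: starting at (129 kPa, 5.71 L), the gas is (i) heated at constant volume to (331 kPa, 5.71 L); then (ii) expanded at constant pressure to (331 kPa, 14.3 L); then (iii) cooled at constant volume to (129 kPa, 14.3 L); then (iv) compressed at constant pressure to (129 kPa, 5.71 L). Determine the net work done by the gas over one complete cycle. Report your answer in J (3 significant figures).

W_net ≈ 1740 J

Constant-volume legs do no work.
W(ii) = (331)(14.3 − 5.71) = 2843 J; W(iv) = (129)(5.71 − 14.3) = -1108 J.
W_net = 2843 − 1108 = 1735 J (the clockwise enclosed area).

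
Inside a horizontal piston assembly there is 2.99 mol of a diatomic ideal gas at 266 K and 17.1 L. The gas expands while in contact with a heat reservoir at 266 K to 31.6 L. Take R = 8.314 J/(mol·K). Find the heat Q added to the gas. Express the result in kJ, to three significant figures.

Isothermal ⇒ ΔU = 0, so Q = W = nRT ln(V₂/V₁).
Q = (2.99)(8.314)(266) ln(31.6/17.1) = 6612 × 0.6141 = 4061 J.

Q ≈ 4.06 kJ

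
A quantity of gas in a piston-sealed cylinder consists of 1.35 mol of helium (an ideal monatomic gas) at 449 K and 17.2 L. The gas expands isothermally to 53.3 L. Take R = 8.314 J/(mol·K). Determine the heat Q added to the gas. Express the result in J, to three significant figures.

Q ≈ 5700 J

Isothermal ⇒ ΔU = 0, so Q = W = nRT ln(V₂/V₁).
Q = (1.35)(8.314)(449) ln(53.3/17.2) = 5040 × 1.131 = 5700 J.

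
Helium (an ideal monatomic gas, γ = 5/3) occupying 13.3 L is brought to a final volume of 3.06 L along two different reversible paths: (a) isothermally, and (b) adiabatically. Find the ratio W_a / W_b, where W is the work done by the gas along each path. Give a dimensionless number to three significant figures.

Path (a) isothermal: W = P₁V₁ ln(V₂/V₁) → W_a/(P₁V₁) = -1.469.
Path (b) adiabatic: W = P₁V₁(1 − (V₁/V₂)^(γ−1))/(γ−1) → W_b/(P₁V₁) = -2.495.
W_a / W_b = -1.469 / -2.495 = 0.5889.

W_a / W_b ≈ 0.589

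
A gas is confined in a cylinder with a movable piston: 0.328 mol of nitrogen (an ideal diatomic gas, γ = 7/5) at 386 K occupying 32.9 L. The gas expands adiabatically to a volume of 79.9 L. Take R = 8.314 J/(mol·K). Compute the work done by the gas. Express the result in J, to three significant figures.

Adiabatic: TV^(γ−1) = const with γ = 7/5.
T₂ = T₁ (V₁/V₂)^(γ−1) = 386 × (32.9/79.9)^0.4 = 386 × 0.7012 = 270.7 K.
W_by = nCᵥ(T₁ − T₂) = (0.328)(20.79)(386 − 270.7) = 786.2 J.

W ≈ 786 J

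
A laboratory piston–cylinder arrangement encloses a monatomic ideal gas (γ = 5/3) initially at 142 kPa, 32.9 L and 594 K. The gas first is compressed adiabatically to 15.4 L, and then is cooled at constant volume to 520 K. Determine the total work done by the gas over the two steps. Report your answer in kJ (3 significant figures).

Step 1 (adiabatic): W = (P₁V₁ − P₂V₂)/(γ−1) = (4672 − 7749)/0.667 = -4616 J.
Step 2 (isochoric): W = 0 (constant volume).
W_total = -4616 + 0 = -4616 J.

W_total ≈ -4.62 kJ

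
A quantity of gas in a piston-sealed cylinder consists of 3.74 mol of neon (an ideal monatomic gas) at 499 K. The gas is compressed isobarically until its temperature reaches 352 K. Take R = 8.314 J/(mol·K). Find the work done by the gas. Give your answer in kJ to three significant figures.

W ≈ -4.57 kJ

Isobaric: W = P ΔV = nR ΔT.
W = (3.74)(8.314)(352 − 499) = -4571 J.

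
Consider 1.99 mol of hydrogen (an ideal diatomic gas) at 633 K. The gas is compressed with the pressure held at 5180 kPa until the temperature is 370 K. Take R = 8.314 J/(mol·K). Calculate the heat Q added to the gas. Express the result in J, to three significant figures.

Q ≈ -15200 J

Isobaric: W = nRΔT = (1.99)(8.314)(-263) = -4351 J.
ΔU = nCᵥΔT with Cᵥ = 5R/2: ΔU = (1.99)(20.79)(-263) = -10878 J.
Q = ΔU + W = -10878 − 4351 = -15230 J.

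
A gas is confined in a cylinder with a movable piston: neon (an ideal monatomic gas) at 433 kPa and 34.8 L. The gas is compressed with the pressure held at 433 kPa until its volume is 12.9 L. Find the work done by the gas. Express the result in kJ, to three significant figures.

Isobaric: W = P ΔV.
W = (433 kPa)(12.9 − 34.8 L) = (433)(-21.9) = -9483 J.

W ≈ -9.48 kJ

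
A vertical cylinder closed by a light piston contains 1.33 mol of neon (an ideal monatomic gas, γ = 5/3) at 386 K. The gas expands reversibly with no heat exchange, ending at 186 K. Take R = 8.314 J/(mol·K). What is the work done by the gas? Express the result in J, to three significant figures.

Adiabatic ⇒ Q = 0, so W_by = −ΔU = nCᵥ(T₁ − T₂).
Cᵥ = 3R/2 = 12.47 J/(mol·K).
W = (1.33)(12.47)(386 − 186) = 3317 J.

W ≈ 3320 J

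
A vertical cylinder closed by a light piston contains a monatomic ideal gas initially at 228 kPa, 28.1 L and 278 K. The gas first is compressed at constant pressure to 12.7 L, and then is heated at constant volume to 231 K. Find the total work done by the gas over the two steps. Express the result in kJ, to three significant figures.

Step 1 (isobaric): W = PΔV = (228 kPa)(12.7 − 28.1 L) = -3511 J.
Step 2 (isochoric): W = 0 (constant volume).
W_total = -3511 + 0 = -3511 J.

W_total ≈ -3.51 kJ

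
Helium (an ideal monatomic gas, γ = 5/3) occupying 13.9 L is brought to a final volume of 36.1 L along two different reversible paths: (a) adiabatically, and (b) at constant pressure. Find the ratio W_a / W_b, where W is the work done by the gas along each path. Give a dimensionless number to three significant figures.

W_a / W_b ≈ 0.442

Path (a) adiabatic: W = P₁V₁(1 − (V₁/V₂)^(γ−1))/(γ−1) → W_a/(P₁V₁) = 0.7061.
Path (b) isobaric: W = P₁(V₂ − V₁) → W_b/(P₁V₁) = 1.597.
W_a / W_b = 0.7061 / 1.597 = 0.4421.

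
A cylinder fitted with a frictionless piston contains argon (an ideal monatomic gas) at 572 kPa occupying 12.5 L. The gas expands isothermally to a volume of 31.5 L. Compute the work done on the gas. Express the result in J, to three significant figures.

Isothermal: W = nRT ln(V₂/V₁) = P₁V₁ ln(V₂/V₁).
P₁V₁ = (572 kPa)(12.5 L) = 7150 J.
W = 7150 × ln(31.5/12.5) = 7150 × 0.9243
W_by_gas = 6608 J; work on gas = −W_by = -6608 J.

W ≈ -6610 J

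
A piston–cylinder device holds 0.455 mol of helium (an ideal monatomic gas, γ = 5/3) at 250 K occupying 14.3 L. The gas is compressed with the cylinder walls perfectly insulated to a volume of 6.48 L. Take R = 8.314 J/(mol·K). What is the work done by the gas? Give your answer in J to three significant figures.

Adiabatic: TV^(γ−1) = const with γ = 5/3.
T₂ = T₁ (V₁/V₂)^(γ−1) = 250 × (14.3/6.48)^0.667 = 250 × 1.695 = 423.8 K.
W_by = nCᵥ(T₁ − T₂) = (0.455)(12.47)(250 − 423.8) = -985.9 J.

W ≈ -986 J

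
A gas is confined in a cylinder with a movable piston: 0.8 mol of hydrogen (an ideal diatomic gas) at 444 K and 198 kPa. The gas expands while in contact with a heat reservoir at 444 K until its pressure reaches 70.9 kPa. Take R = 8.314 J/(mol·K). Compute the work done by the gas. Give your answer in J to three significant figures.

W ≈ 3030 J

Isothermal process: W = nRT ln(V₂/V₁) = nRT ln(P₁/P₂).
W = (0.8)(8.314)(444) × ln(198/70.9)
  = 2953 × ln(2.793) = 2953 × 1.027
W_by_gas = 3033 J.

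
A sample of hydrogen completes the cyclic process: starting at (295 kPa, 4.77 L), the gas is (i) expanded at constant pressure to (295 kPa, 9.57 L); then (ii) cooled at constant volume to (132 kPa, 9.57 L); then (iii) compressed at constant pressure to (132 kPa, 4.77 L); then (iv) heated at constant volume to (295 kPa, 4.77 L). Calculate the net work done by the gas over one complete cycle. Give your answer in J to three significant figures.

Constant-volume legs do no work.
W(i) = (295)(9.57 − 4.77) = 1416 J; W(iii) = (132)(4.77 − 9.57) = -633.6 J.
W_net = 1416 − 633.6 = 782.4 J (the clockwise enclosed area).

W_net ≈ 782 J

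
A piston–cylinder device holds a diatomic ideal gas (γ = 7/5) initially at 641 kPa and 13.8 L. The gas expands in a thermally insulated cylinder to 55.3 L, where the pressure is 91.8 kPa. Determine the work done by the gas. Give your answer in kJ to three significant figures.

W ≈ 9.42 kJ

Adiabatic: W = (P₁V₁ − P₂V₂)/(γ − 1) with γ = 7/5.
P₁V₁ = 8846 J, P₂V₂ = 5077 J.
W = (8846 − 5077) / 0.4 = 9423 J.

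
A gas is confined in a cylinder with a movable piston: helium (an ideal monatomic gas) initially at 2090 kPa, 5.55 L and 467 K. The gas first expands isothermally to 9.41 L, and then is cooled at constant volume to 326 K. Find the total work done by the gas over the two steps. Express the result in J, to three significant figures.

Step 1 (isothermal): W = P₁V₁ ln(V₂/V₁) = (11600) ln(9.41/5.55) = 6124 J.
Step 2 (isochoric): W = 0 (constant volume).
W_total = 6124 + 0 = 6124 J.

W_total ≈ 6120 J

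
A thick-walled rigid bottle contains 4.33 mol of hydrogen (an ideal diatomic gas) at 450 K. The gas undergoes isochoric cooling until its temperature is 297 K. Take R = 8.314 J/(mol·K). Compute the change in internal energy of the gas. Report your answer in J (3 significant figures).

ΔU ≈ -13800 J

Constant volume ⇒ W = 0, so Q = ΔU = nCᵥΔT with Cᵥ = 5R/2 = 20.79 J/(mol·K).
ΔU = (4.33)(20.79)(297 − 450) = -13770 J.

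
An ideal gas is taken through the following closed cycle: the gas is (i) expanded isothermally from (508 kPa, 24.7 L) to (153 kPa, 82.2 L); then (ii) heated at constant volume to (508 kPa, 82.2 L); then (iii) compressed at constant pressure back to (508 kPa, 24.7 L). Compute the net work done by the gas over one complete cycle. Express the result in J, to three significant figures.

Leg (i): W = PᵢVᵢ ln(V_f/Vᵢ) = (12548) ln(82.2/24.7) = 15087 J.
Leg (ii): W = 0.
Leg (iii): W = PΔV = (508)(24.7 − 82.2) = -29210 J.
W_net = 15087 − 29210 = -14123 J.

W_net ≈ -14100 J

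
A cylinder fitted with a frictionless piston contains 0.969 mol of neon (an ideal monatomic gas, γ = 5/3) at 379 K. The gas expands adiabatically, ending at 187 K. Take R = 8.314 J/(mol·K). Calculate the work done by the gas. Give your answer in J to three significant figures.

Adiabatic ⇒ Q = 0, so W_by = −ΔU = nCᵥ(T₁ − T₂).
Cᵥ = 3R/2 = 12.47 J/(mol·K).
W = (0.969)(12.47)(379 − 187) = 2320 J.

W ≈ 2320 J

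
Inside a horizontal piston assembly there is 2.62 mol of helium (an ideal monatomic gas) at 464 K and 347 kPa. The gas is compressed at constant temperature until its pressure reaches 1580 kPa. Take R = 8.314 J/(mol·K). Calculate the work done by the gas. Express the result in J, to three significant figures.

W ≈ -15300 J

Isothermal process: W = nRT ln(V₂/V₁) = nRT ln(P₁/P₂).
W = (2.62)(8.314)(464) × ln(347/1580)
  = 10107 × ln(0.2196) = 10107 × -1.516
W_by_gas = -15321 J.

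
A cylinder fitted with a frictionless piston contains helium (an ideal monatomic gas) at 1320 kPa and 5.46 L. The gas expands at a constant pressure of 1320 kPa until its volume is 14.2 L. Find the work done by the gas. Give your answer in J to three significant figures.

Isobaric: W = P ΔV.
W = (1320 kPa)(14.2 − 5.46 L) = (1320)(8.74) = 11537 J.

W ≈ 11500 J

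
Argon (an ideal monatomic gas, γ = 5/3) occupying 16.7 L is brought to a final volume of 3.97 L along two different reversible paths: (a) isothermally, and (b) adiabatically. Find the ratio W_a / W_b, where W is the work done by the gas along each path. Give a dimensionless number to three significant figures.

Path (a) isothermal: W = P₁V₁ ln(V₂/V₁) → W_a/(P₁V₁) = -1.437.
Path (b) adiabatic: W = P₁V₁(1 − (V₁/V₂)^(γ−1))/(γ−1) → W_b/(P₁V₁) = -2.409.
W_a / W_b = -1.437 / -2.409 = 0.5964.

W_a / W_b ≈ 0.596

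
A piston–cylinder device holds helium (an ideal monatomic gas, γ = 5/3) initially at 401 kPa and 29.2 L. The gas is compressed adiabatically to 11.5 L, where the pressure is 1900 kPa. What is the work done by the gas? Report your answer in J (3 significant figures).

W ≈ -15200 J

Adiabatic: W = (P₁V₁ − P₂V₂)/(γ − 1) with γ = 5/3.
P₁V₁ = 11709 J, P₂V₂ = 21850 J.
W = (11709 − 21850) / 0.6667 = -15211 J.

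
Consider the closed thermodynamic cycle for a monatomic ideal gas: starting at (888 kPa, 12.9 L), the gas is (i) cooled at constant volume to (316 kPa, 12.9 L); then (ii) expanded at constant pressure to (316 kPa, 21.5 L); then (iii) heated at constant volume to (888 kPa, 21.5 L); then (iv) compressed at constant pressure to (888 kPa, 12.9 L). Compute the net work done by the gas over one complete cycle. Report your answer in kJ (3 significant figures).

W_net ≈ -4.92 kJ

Constant-volume legs do no work.
W(ii) = (316)(21.5 − 12.9) = 2718 J; W(iv) = (888)(12.9 − 21.5) = -7637 J.
W_net = 2718 − 7637 = -4919 J (the counter-clockwise enclosed area).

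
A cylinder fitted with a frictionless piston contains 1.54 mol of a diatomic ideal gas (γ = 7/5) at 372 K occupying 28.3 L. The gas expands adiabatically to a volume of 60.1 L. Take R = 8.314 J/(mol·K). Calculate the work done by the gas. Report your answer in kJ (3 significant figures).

W ≈ 3.10 kJ

Adiabatic: TV^(γ−1) = const with γ = 7/5.
T₂ = T₁ (V₁/V₂)^(γ−1) = 372 × (28.3/60.1)^0.4 = 372 × 0.7399 = 275.2 K.
W_by = nCᵥ(T₁ − T₂) = (1.54)(20.79)(372 − 275.2) = 3097 J.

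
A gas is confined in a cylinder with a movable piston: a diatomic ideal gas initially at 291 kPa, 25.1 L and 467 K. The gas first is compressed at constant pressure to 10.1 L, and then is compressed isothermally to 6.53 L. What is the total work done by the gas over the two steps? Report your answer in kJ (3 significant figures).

Step 1 (isobaric): W = PΔV = (291 kPa)(10.1 − 25.1 L) = -4365 J.
After step 1: P = 291 kPa, V = 10.1 L, T = 187.9 K.
Step 2 (isothermal): W = P₁V₁ ln(V₂/V₁) = (2939) ln(6.53/10.1) = -1282 J.
W_total = -4365 − 1282 = -5647 J.

W_total ≈ -5.65 kJ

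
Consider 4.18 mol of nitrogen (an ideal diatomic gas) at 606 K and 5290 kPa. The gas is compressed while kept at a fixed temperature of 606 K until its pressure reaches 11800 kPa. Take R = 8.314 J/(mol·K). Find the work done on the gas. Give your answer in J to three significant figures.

W ≈ 16900 J

Isothermal process: W = nRT ln(V₂/V₁) = nRT ln(P₁/P₂).
W = (4.18)(8.314)(606) × ln(5290/11800)
  = 21060 × ln(0.4483) = 21060 × -0.8023
W_by_gas = -16896 J; work on gas = −W_by = 16896 J.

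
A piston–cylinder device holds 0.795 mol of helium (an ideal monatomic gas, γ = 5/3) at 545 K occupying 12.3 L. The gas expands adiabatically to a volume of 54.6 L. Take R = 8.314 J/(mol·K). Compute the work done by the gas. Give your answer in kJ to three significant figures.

W ≈ 3.40 kJ

Adiabatic: TV^(γ−1) = const with γ = 5/3.
T₂ = T₁ (V₁/V₂)^(γ−1) = 545 × (12.3/54.6)^0.667 = 545 × 0.3702 = 201.8 K.
W_by = nCᵥ(T₁ − T₂) = (0.795)(12.47)(545 − 201.8) = 3403 J.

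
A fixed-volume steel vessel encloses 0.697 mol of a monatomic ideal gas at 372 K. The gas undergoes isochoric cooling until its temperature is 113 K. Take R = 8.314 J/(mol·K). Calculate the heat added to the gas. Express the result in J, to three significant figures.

Q ≈ -2250 J

Constant volume ⇒ W = 0, so Q = ΔU = nCᵥΔT with Cᵥ = 3R/2 = 12.47 J/(mol·K).
ΔU = (0.697)(12.47)(113 − 372) = -2251 J.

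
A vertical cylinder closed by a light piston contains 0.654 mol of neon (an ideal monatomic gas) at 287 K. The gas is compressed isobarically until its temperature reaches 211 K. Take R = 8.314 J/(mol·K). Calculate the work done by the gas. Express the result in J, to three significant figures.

Isobaric: W = P ΔV = nR ΔT.
W = (0.654)(8.314)(211 − 287) = -413.2 J.

W ≈ -413 J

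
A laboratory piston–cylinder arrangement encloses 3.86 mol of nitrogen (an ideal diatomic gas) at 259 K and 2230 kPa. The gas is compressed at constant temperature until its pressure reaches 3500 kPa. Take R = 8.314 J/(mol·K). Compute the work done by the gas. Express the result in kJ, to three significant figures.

W ≈ -3.75 kJ

Isothermal process: W = nRT ln(V₂/V₁) = nRT ln(P₁/P₂).
W = (3.86)(8.314)(259) × ln(2230/3500)
  = 8312 × ln(0.6371) = 8312 × -0.4508
W_by_gas = -3747 J.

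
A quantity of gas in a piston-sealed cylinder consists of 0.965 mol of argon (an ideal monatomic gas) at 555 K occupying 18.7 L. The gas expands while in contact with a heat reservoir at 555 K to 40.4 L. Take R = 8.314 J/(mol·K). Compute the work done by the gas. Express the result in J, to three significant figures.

Isothermal: W = nRT ln(V₂/V₁).
W = (0.965)(8.314)(555) × ln(40.4/18.7)
  = 4453 × 0.7703
W_by_gas = 3430 J.

W ≈ 3430 J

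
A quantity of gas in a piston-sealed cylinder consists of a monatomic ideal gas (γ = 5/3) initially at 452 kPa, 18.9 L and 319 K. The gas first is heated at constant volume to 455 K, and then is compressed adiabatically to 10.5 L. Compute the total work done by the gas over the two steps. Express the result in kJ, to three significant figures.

Step 1 (isochoric): W = 0 (constant volume).
After step 1: P = 644.7 kPa (V unchanged).
Step 2 (adiabatic): W = (P₁V₁ − P₂V₂)/(γ−1) = (12185 − 18030)/0.667 = -8768 J.
W_total = 0 − 8768 = -8768 J.

W_total ≈ -8.77 kJ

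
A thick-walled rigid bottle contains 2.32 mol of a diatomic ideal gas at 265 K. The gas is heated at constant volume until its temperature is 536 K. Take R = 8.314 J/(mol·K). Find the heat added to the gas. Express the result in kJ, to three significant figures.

Constant volume ⇒ W = 0, so Q = ΔU = nCᵥΔT with Cᵥ = 5R/2 = 20.79 J/(mol·K).
ΔU = (2.32)(20.79)(536 − 265) = 13068 J.

Q ≈ 13.1 kJ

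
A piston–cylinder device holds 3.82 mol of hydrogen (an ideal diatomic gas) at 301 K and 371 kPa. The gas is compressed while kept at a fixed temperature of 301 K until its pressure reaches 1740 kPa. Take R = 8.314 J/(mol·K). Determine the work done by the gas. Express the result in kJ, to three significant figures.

Isothermal process: W = nRT ln(V₂/V₁) = nRT ln(P₁/P₂).
W = (3.82)(8.314)(301) × ln(371/1740)
  = 9560 × ln(0.2132) = 9560 × -1.545
W_by_gas = -14774 J.

W ≈ -14.8 kJ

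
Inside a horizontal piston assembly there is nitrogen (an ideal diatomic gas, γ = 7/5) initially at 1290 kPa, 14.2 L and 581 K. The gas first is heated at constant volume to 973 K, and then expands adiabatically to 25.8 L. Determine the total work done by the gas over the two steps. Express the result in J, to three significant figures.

W_total ≈ 16300 J

Step 1 (isochoric): W = 0 (constant volume).
After step 1: P = 2160 kPa (V unchanged).
Step 2 (adiabatic): W = (P₁V₁ − P₂V₂)/(γ−1) = (30677 − 24159)/0.4 = 16295 J.
W_total = 0 + 16295 = 16295 J.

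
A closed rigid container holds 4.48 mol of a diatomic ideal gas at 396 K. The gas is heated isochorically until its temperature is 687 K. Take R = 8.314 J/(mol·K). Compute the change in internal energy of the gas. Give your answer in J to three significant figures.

ΔU ≈ 27100 J

Constant volume ⇒ W = 0, so Q = ΔU = nCᵥΔT with Cᵥ = 5R/2 = 20.79 J/(mol·K).
ΔU = (4.48)(20.79)(687 − 396) = 27097 J.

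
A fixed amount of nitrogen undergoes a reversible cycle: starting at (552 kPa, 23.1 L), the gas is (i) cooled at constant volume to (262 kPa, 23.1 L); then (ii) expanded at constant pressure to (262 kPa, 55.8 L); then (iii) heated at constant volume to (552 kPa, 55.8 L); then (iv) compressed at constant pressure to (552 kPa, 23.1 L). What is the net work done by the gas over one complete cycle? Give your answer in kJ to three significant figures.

W_net ≈ -9.48 kJ

Constant-volume legs do no work.
W(ii) = (262)(55.8 − 23.1) = 8567 J; W(iv) = (552)(23.1 − 55.8) = -18050 J.
W_net = 8567 − 18050 = -9483 J (the counter-clockwise enclosed area).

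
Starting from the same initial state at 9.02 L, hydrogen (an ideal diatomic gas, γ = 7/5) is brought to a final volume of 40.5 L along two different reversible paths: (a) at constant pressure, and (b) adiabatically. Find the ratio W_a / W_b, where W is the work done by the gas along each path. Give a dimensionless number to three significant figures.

Path (a) isobaric: W = P₁(V₂ − V₁) → W_a/(P₁V₁) = 3.49.
Path (b) adiabatic: W = P₁V₁(1 − (V₁/V₂)^(γ−1))/(γ−1) → W_b/(P₁V₁) = 1.129.
W_a / W_b = 3.49 / 1.129 = 3.091.

W_a / W_b ≈ 3.09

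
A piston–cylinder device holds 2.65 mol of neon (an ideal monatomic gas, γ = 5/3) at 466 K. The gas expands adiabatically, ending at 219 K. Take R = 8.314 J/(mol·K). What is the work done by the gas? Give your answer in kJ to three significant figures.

W ≈ 8.16 kJ

Adiabatic ⇒ Q = 0, so W_by = −ΔU = nCᵥ(T₁ − T₂).
Cᵥ = 3R/2 = 12.47 J/(mol·K).
W = (2.65)(12.47)(466 − 219) = 8163 J.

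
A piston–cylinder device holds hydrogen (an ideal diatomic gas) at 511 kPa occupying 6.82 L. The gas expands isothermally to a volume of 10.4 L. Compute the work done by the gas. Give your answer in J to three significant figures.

W ≈ 1470 J

Isothermal: W = nRT ln(V₂/V₁) = P₁V₁ ln(V₂/V₁).
P₁V₁ = (511 kPa)(6.82 L) = 3485 J.
W = 3485 × ln(10.4/6.82) = 3485 × 0.4219
W_by_gas = 1470 J.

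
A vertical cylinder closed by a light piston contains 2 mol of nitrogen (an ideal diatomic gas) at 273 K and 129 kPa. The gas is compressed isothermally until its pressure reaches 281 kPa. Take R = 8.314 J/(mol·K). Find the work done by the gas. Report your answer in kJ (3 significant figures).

Isothermal process: W = nRT ln(V₂/V₁) = nRT ln(P₁/P₂).
W = (2)(8.314)(273) × ln(129/281)
  = 4539 × ln(0.4591) = 4539 × -0.7785
W_by_gas = -3534 J.

W ≈ -3.53 kJ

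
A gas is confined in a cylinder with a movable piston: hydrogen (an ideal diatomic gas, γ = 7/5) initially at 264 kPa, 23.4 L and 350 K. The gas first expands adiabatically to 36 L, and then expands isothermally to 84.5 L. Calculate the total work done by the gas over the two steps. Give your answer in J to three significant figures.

W_total ≈ 6880 J

Step 1 (adiabatic): W = (P₁V₁ − P₂V₂)/(γ−1) = (6178 − 5200)/0.4 = 2445 J.
After step 1: P = 144.4 kPa, V = 36 L, T = 294.6 K.
Step 2 (isothermal): W = P₁V₁ ln(V₂/V₁) = (5200) ln(84.5/36) = 4437 J.
W_total = 2445 + 4437 = 6881 J.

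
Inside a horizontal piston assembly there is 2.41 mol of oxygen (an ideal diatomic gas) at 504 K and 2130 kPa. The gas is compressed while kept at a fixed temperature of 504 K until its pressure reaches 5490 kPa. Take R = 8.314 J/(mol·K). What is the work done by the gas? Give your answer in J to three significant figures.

W ≈ -9560 J

Isothermal process: W = nRT ln(V₂/V₁) = nRT ln(P₁/P₂).
W = (2.41)(8.314)(504) × ln(2130/5490)
  = 10099 × ln(0.388) = 10099 × -0.9468
W_by_gas = -9561 J.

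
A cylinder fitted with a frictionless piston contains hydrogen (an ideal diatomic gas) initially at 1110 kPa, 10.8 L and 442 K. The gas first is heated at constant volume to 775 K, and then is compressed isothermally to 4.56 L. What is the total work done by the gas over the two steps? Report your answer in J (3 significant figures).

Step 1 (isochoric): W = 0 (constant volume).
After step 1: P = 1946 kPa (V unchanged).
Step 2 (isothermal): W = P₁V₁ ln(V₂/V₁) = (21020) ln(4.56/10.8) = -18124 J.
W_total = 0 − 18124 = -18124 J.

W_total ≈ -18100 J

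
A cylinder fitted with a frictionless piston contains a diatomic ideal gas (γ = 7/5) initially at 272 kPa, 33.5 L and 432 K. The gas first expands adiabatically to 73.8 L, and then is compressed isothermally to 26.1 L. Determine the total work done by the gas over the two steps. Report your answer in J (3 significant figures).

W_total ≈ -735 J

Step 1 (adiabatic): W = (P₁V₁ − P₂V₂)/(γ−1) = (9112 − 6644)/0.4 = 6171 J.
After step 1: P = 90.02 kPa, V = 73.8 L, T = 315 K.
Step 2 (isothermal): W = P₁V₁ ln(V₂/V₁) = (6644) ln(26.1/73.8) = -6906 J.
W_total = 6171 − 6906 = -734.8 J.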